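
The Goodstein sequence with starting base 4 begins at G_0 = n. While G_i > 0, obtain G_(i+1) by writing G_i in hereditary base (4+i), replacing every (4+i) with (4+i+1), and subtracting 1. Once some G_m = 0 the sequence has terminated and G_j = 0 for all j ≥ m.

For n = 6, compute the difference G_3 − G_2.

0

6 —HB4→ 4 + 2 —bump→ 5 + 2 = 7 —(−1)→ 6
6 —HB5→ 5 + 1 —bump→ 6 + 1 = 7 —(−1)→ 6
6 —HB6→ 6 —bump→ 7 = 7 —(−1)→ 6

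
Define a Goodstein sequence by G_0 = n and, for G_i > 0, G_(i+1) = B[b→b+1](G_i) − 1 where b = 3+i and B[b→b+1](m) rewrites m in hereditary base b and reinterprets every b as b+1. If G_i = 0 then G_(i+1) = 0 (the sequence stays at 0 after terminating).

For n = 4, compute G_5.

1

base 3: 4 = 3 + 1; at 4: 4 + 1 = 5; next = 4
base 4: 4 = 4; at 5: 5 = 5; next = 4
base 5: 4 = 4; at 6: 4 = 4; next = 3
base 6: 3 = 3; at 7: 3 = 3; next = 2
base 7: 2 = 2; at 8: 2 = 2; next = 1
base 8: 1 = 1; at 9: 1 = 1; next = 0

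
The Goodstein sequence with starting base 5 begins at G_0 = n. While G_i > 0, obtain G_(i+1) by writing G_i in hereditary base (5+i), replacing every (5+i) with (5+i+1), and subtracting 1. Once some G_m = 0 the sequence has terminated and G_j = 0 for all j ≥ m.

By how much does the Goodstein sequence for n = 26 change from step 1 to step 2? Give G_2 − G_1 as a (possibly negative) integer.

12

step 0: 26 = 5^2 + 1; sub 6 for 5: 6^2 + 1; = 37; G_1 = 37−1 = 36
step 1: 36 = 6^2; sub 7 for 6: 7^2; = 49; G_2 = 49−1 = 48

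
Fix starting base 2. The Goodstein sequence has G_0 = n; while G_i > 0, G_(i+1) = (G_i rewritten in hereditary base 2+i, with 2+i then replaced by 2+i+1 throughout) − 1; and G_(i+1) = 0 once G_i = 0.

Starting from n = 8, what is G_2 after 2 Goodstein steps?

G_0=8  [base 2] 2^(2 + 1)  →[2↦3]→  3^(3 + 1) = 81  −1 ⇒ G_1=80
G_1=80  [base 3] 2·3^3 + 2·3^2 + 2·3 + 2  →[3↦4]→  2·4^4 + 2·4^2 + 2·4 + 2 = 554  −1 ⇒ G_2=553

553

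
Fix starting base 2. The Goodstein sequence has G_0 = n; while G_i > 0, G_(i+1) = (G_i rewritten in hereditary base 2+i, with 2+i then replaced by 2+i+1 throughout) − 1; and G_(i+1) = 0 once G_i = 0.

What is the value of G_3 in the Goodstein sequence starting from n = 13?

(0) 13|_2 = 2^(2 + 1) + 2^2 + 1 ↦ 3^(3 + 1) + 3^3 + 1|_3 = 109 ⇒ 108
(1) 108|_3 = 3^(3 + 1) + 3^3 ↦ 4^(4 + 1) + 4^4|_4 = 1280 ⇒ 1279
(2) 1279|_4 = 4^(4 + 1) + 3·4^3 + 3·4^2 + 3·4 + 3 ↦ 5^(5 + 1) + 3·5^3 + 3·5^2 + 3·5 + 3|_5 = 16093 ⇒ 16092
(3) 16092|_5 = 5^(5 + 1) + 3·5^3 + 3·5^2 + 3·5 + 2 ↦ 6^(6 + 1) + 3·6^3 + 3·6^2 + 3·6 + 2|_6 = 280712 ⇒ 280711

16092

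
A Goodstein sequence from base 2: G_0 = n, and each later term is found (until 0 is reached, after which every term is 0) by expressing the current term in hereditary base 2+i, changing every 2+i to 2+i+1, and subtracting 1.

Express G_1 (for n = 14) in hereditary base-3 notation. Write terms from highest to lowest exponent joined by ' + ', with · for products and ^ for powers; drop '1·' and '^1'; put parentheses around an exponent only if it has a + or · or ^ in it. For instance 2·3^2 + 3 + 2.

i=0: 14 = 2^(2 + 1) + 2^2 + 2 (b=2); 2→3: 3^(3 + 1) + 3^3 + 3 = 111; 111−1 = 110
i=1: 110 = 3^(3 + 1) + 3^3 + 2 (b=3); 3→4: 4^(4 + 1) + 4^4 + 2 = 1282; 1282−1 = 1281

3^(3 + 1) + 3^3 + 2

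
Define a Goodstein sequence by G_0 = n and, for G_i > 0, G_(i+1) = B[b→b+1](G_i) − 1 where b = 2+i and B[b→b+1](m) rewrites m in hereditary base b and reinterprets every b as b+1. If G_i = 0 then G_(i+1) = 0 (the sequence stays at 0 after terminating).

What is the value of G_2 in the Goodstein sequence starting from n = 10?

1025

i=0: 10 = 2^(2 + 1) + 2 (b=2); 2→3: 3^(3 + 1) + 3 = 84; 84−1 = 83
i=1: 83 = 3^(3 + 1) + 2 (b=3); 3→4: 4^(4 + 1) + 2 = 1026; 1026−1 = 1025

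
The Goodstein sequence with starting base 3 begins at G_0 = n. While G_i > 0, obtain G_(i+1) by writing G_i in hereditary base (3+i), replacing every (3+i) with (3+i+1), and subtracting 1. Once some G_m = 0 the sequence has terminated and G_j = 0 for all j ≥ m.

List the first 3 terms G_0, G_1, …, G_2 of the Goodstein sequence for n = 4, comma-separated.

4, 4, 4

[0] 4 ≡ 3 + 1 (base 3). Lift 4: 5. −1: 4.
[1] 4 ≡ 4 (base 4). Lift 5: 5. −1: 4.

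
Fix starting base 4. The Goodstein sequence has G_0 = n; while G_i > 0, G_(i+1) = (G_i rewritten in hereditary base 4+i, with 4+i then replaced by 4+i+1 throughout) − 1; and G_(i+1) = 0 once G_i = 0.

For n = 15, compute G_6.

25

i=0: 15 = 3·4 + 3 (b=4); 4→5: 3·5 + 3 = 18; 18−1 = 17
i=1: 17 = 3·5 + 2 (b=5); 5→6: 3·6 + 2 = 20; 20−1 = 19
i=2: 19 = 3·6 + 1 (b=6); 6→7: 3·7 + 1 = 22; 22−1 = 21
i=3: 21 = 3·7 (b=7); 7→8: 3·8 = 24; 24−1 = 23
i=4: 23 = 2·8 + 7 (b=8); 8→9: 2·9 + 7 = 25; 25−1 = 24
i=5: 24 = 2·9 + 6 (b=9); 9→10: 2·10 + 6 = 26; 26−1 = 25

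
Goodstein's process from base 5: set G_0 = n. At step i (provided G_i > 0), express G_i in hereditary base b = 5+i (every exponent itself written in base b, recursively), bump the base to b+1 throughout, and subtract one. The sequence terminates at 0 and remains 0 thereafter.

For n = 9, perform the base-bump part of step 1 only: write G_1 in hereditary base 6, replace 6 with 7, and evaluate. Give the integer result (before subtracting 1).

(0) 9|_5 = 5 + 4 ↦ 6 + 4|_6 = 10 ⇒ 9
(1) 9|_6 = 6 + 3 ↦ 7 + 3|_7 = 10 ⇒ 9

10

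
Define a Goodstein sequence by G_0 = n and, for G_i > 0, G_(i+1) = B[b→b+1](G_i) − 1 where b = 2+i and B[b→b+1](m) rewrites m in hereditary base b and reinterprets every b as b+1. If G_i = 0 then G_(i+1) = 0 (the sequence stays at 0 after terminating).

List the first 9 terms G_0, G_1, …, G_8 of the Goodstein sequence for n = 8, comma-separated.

8, 80, 553, 6310, 93395, 1647195, 33554571, 774841151, 20000000211

[0] 8 ≡ 2^(2 + 1) (base 2). Lift 3: 81. −1: 80.
[1] 80 ≡ 2·3^3 + 2·3^2 + 2·3 + 2 (base 3). Lift 4: 554. −1: 553.
[2] 553 ≡ 2·4^4 + 2·4^2 + 2·4 + 1 (base 4). Lift 5: 6311. −1: 6310.
[3] 6310 ≡ 2·5^5 + 2·5^2 + 2·5 (base 5). Lift 6: 93396. −1: 93395.
[4] 93395 ≡ 2·6^6 + 2·6^2 + 6 + 5 (base 6). Lift 7: 1647196. −1: 1647195.
[5] 1647195 ≡ 2·7^7 + 2·7^2 + 7 + 4 (base 7). Lift 8: 33554572. −1: 33554571.
[6] 33554571 ≡ 2·8^8 + 2·8^2 + 8 + 3 (base 8). Lift 9: 774841152. −1: 774841151.
[7] 774841151 ≡ 2·9^9 + 2·9^2 + 9 + 2 (base 9). Lift 10: 20000000212. −1: 20000000211.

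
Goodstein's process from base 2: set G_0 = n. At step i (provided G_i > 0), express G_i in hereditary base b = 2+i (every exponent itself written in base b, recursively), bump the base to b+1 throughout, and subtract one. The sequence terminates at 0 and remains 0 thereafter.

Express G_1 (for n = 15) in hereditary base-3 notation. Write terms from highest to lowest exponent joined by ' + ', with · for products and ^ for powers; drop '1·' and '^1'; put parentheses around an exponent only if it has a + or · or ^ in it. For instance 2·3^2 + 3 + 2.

G_0=15  [base 2] 2^(2 + 1) + 2^2 + 2 + 1  →[2↦3]→  3^(3 + 1) + 3^3 + 3 + 1 = 112  −1 ⇒ G_1=111
G_1=111  [base 3] 3^(3 + 1) + 3^3 + 3  →[3↦4]→  4^(4 + 1) + 4^4 + 4 = 1284  −1 ⇒ G_2=1283

3^(3 + 1) + 3^3 + 3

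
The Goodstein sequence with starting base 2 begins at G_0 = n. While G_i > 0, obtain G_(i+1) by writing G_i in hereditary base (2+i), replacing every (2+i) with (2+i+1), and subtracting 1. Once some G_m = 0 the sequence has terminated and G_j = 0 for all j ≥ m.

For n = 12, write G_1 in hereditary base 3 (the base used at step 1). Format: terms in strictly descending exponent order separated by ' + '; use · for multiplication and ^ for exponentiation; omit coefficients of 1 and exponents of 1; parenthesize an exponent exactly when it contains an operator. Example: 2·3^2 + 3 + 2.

3^(3 + 1) + 2·3^2 + 2·3 + 2

[0] 12 ≡ 2^(2 + 1) + 2^2 (base 2). Lift 3: 108. −1: 107.
[1] 107 ≡ 3^(3 + 1) + 2·3^2 + 2·3 + 2 (base 3). Lift 4: 1066. −1: 1065.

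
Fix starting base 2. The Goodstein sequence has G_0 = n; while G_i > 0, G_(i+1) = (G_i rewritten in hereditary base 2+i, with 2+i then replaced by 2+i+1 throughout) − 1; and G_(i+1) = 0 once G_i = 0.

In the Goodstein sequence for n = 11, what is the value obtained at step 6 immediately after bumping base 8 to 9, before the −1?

2749609303

step 0: 11 = 2^(2 + 1) + 2 + 1; sub 3 for 2: 3^(3 + 1) + 3 + 1; = 85; G_1 = 85−1 = 84
step 1: 84 = 3^(3 + 1) + 3; sub 4 for 3: 4^(4 + 1) + 4; = 1028; G_2 = 1028−1 = 1027
step 2: 1027 = 4^(4 + 1) + 3; sub 5 for 4: 5^(5 + 1) + 3; = 15628; G_3 = 15628−1 = 15627
step 3: 15627 = 5^(5 + 1) + 2; sub 6 for 5: 6^(6 + 1) + 2; = 279938; G_4 = 279938−1 = 279937
step 4: 279937 = 6^(6 + 1) + 1; sub 7 for 6: 7^(7 + 1) + 1; = 5764802; G_5 = 5764802−1 = 5764801
step 5: 5764801 = 7^(7 + 1); sub 8 for 7: 8^(8 + 1); = 134217728; G_6 = 134217728−1 = 134217727
step 6: 134217727 = 7·8^8 + 7·8^7 + 7·8^6 + 7·8^5 + 7·8^4 + 7·8^3 + 7·8^2 + 7·8 + 7; sub 9 for 8: 7·9^9 + 7·9^7 + 7·9^6 + 7·9^5 + 7·9^4 + 7·9^3 + 7·9^2 + 7·9 + 7; = 2749609303; G_7 = 2749609303−1 = 2749609302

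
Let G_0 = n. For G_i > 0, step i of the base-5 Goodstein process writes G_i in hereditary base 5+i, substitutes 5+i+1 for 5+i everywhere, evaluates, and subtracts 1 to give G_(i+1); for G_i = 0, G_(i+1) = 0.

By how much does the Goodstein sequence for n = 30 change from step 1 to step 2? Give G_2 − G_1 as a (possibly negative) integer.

base 5: 30 = 5^2 + 5; at 6: 6^2 + 6 = 42; next = 41
base 6: 41 = 6^2 + 5; at 7: 7^2 + 5 = 54; next = 53

12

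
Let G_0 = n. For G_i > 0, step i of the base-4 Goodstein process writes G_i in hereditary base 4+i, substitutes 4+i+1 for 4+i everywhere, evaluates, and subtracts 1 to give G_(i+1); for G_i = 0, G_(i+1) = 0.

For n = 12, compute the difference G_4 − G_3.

1

[0] 12 ≡ 3·4 (base 4). Lift 5: 15. −1: 14.
[1] 14 ≡ 2·5 + 4 (base 5). Lift 6: 16. −1: 15.
[2] 15 ≡ 2·6 + 3 (base 6). Lift 7: 17. −1: 16.
[3] 16 ≡ 2·7 + 2 (base 7). Lift 8: 18. −1: 17.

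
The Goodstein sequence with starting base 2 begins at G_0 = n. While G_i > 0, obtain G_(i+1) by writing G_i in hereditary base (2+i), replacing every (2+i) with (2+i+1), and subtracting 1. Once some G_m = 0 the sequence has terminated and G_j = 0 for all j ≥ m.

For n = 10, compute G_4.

G_0=10  [base 2] 2^(2 + 1) + 2  →[2↦3]→  3^(3 + 1) + 3 = 84  −1 ⇒ G_1=83
G_1=83  [base 3] 3^(3 + 1) + 2  →[3↦4]→  4^(4 + 1) + 2 = 1026  −1 ⇒ G_2=1025
G_2=1025  [base 4] 4^(4 + 1) + 1  →[4↦5]→  5^(5 + 1) + 1 = 15626  −1 ⇒ G_3=15625
G_3=15625  [base 5] 5^(5 + 1)  →[5↦6]→  6^(6 + 1) = 279936  −1 ⇒ G_4=279935

279935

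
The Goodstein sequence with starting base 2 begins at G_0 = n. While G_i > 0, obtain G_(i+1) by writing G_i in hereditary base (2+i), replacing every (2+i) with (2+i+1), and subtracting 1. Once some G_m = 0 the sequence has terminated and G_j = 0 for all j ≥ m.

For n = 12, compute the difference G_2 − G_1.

step 0: 12 = 2^(2 + 1) + 2^2; sub 3 for 2: 3^(3 + 1) + 3^3; = 108; G_1 = 108−1 = 107
step 1: 107 = 3^(3 + 1) + 2·3^2 + 2·3 + 2; sub 4 for 3: 4^(4 + 1) + 2·4^2 + 2·4 + 2; = 1066; G_2 = 1066−1 = 1065

958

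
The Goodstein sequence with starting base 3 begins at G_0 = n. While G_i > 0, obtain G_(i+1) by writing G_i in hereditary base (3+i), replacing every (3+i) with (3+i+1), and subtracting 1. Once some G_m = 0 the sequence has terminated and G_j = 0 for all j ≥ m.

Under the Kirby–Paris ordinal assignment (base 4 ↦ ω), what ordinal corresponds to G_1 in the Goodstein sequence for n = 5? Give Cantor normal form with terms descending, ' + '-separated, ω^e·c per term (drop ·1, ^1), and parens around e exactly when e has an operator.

ω + 1

G_0 = 5. HB_3(5) = 3 + 2. Bump = 6. G_1 = 5.
G_1 = 5. HB_4(5) = 4 + 1. Bump = 6. G_2 = 5.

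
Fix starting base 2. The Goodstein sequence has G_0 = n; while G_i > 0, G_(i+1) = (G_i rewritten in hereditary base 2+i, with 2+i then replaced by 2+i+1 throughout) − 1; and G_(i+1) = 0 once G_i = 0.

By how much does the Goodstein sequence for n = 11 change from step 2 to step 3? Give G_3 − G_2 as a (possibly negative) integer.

step 0: 11 = 2^(2 + 1) + 2 + 1; sub 3 for 2: 3^(3 + 1) + 3 + 1; = 85; G_1 = 85−1 = 84
step 1: 84 = 3^(3 + 1) + 3; sub 4 for 3: 4^(4 + 1) + 4; = 1028; G_2 = 1028−1 = 1027
step 2: 1027 = 4^(4 + 1) + 3; sub 5 for 4: 5^(5 + 1) + 3; = 15628; G_3 = 15628−1 = 15627

14600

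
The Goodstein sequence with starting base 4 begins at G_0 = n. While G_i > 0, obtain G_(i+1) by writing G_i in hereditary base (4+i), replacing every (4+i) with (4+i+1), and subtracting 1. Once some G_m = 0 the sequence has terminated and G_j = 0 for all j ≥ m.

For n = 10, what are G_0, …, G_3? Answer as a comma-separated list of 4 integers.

i=0: 10 = 2·4 + 2 (b=4); 4→5: 2·5 + 2 = 12; 12−1 = 11
i=1: 11 = 2·5 + 1 (b=5); 5→6: 2·6 + 1 = 13; 13−1 = 12
i=2: 12 = 2·6 (b=6); 6→7: 2·7 = 14; 14−1 = 13

10, 11, 12, 13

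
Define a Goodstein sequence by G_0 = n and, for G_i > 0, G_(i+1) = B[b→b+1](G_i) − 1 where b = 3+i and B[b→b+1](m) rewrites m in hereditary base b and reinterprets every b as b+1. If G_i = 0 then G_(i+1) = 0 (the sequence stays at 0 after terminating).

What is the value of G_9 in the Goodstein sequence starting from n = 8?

i=0: 8 = 2·3 + 2 (b=3); 3→4: 2·4 + 2 = 10; 10−1 = 9
i=1: 9 = 2·4 + 1 (b=4); 4→5: 2·5 + 1 = 11; 11−1 = 10
i=2: 10 = 2·5 (b=5); 5→6: 2·6 = 12; 12−1 = 11
i=3: 11 = 6 + 5 (b=6); 6→7: 7 + 5 = 12; 12−1 = 11
i=4: 11 = 7 + 4 (b=7); 7→8: 8 + 4 = 12; 12−1 = 11
i=5: 11 = 8 + 3 (b=8); 8→9: 9 + 3 = 12; 12−1 = 11
i=6: 11 = 9 + 2 (b=9); 9→10: 10 + 2 = 12; 12−1 = 11
i=7: 11 = 10 + 1 (b=10); 10→11: 11 + 1 = 12; 12−1 = 11
i=8: 11 = 11 (b=11); 11→12: 12 = 12; 12−1 = 11

11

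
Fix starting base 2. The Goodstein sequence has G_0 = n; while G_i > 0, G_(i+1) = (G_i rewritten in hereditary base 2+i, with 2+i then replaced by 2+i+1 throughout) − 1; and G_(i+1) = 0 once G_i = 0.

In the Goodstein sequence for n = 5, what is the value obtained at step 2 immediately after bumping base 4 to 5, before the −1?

468

G_0 = 5. HB_2(5) = 2^2 + 1. Bump = 28. G_1 = 27.
G_1 = 27. HB_3(27) = 3^3. Bump = 256. G_2 = 255.
G_2 = 255. HB_4(255) = 3·4^3 + 3·4^2 + 3·4 + 3. Bump = 468. G_3 = 467.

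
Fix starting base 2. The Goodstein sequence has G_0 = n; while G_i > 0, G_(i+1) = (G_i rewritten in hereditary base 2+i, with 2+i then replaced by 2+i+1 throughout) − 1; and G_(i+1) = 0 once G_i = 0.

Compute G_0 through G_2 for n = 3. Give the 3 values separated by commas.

3, 3, 3

[0] 3 ≡ 2 + 1 (base 2). Lift 3: 4. −1: 3.
[1] 3 ≡ 3 (base 3). Lift 4: 4. −1: 3.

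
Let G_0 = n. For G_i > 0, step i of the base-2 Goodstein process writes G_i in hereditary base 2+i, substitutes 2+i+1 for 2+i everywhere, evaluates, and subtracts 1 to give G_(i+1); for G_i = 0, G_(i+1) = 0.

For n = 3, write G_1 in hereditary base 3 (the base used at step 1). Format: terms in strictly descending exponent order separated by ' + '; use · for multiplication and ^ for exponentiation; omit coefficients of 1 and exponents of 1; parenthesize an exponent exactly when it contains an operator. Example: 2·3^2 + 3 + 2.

3 —HB2→ 2 + 1 —bump→ 3 + 1 = 4 —(−1)→ 3
3 —HB3→ 3 —bump→ 4 = 4 —(−1)→ 3

3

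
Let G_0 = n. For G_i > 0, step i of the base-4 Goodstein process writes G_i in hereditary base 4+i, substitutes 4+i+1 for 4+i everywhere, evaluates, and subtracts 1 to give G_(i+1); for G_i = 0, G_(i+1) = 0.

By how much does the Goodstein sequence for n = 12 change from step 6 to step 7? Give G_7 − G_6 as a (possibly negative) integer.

G_0 = 12. HB_4(12) = 3·4. Bump = 15. G_1 = 14.
G_1 = 14. HB_5(14) = 2·5 + 4. Bump = 16. G_2 = 15.
G_2 = 15. HB_6(15) = 2·6 + 3. Bump = 17. G_3 = 16.
G_3 = 16. HB_7(16) = 2·7 + 2. Bump = 18. G_4 = 17.
G_4 = 17. HB_8(17) = 2·8 + 1. Bump = 19. G_5 = 18.
G_5 = 18. HB_9(18) = 2·9. Bump = 20. G_6 = 19.
G_6 = 19. HB_10(19) = 10 + 9. Bump = 20. G_7 = 19.

0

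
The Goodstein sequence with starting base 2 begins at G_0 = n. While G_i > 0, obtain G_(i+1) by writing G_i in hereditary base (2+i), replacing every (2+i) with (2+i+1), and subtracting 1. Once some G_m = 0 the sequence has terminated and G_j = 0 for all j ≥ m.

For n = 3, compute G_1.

G_0=3  [base 2] 2 + 1  →[2↦3]→  3 + 1 = 4  −1 ⇒ G_1=3
G_1=3  [base 3] 3  →[3↦4]→  4 = 4  −1 ⇒ G_2=3

3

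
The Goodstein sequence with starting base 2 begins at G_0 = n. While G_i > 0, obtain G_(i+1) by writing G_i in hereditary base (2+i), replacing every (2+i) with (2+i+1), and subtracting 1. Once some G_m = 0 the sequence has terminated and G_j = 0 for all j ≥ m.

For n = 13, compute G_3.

G_0 = 13. HB_2(13) = 2^(2 + 1) + 2^2 + 1. Bump = 109. G_1 = 108.
G_1 = 108. HB_3(108) = 3^(3 + 1) + 3^3. Bump = 1280. G_2 = 1279.
G_2 = 1279. HB_4(1279) = 4^(4 + 1) + 3·4^3 + 3·4^2 + 3·4 + 3. Bump = 16093. G_3 = 16092.

16092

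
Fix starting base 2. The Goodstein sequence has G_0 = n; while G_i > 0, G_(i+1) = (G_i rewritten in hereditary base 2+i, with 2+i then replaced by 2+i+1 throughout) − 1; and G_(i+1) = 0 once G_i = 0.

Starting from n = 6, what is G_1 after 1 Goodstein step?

29

[0] 6 ≡ 2^2 + 2 (base 2). Lift 3: 30. −1: 29.
[1] 29 ≡ 3^3 + 2 (base 3). Lift 4: 258. −1: 257.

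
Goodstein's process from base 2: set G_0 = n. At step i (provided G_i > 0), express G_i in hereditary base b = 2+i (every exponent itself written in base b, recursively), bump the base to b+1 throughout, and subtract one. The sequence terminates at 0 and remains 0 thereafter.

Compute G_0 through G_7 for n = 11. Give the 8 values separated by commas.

[0] 11 ≡ 2^(2 + 1) + 2 + 1 (base 2). Lift 3: 85. −1: 84.
[1] 84 ≡ 3^(3 + 1) + 3 (base 3). Lift 4: 1028. −1: 1027.
[2] 1027 ≡ 4^(4 + 1) + 3 (base 4). Lift 5: 15628. −1: 15627.
[3] 15627 ≡ 5^(5 + 1) + 2 (base 5). Lift 6: 279938. −1: 279937.
[4] 279937 ≡ 6^(6 + 1) + 1 (base 6). Lift 7: 5764802. −1: 5764801.
[5] 5764801 ≡ 7^(7 + 1) (base 7). Lift 8: 134217728. −1: 134217727.
[6] 134217727 ≡ 7·8^8 + 7·8^7 + 7·8^6 + 7·8^5 + 7·8^4 + 7·8^3 + 7·8^2 + 7·8 + 7 (base 8). Lift 9: 2749609303. −1: 2749609302.

11, 84, 1027, 15627, 279937, 5764801, 134217727, 2749609302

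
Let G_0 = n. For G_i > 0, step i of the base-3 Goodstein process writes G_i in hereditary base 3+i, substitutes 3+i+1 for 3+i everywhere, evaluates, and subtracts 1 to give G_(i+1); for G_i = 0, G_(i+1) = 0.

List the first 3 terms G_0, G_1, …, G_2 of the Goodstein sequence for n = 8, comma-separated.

G_0 = 8. HB_3(8) = 2·3 + 2. Bump = 10. G_1 = 9.
G_1 = 9. HB_4(9) = 2·4 + 1. Bump = 11. G_2 = 10.

8, 9, 10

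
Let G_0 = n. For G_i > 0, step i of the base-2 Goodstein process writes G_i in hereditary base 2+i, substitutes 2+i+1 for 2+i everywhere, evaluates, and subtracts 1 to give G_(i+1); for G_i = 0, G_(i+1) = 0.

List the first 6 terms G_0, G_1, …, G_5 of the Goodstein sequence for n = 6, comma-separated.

G_0=6  [base 2] 2^2 + 2  →[2↦3]→  3^3 + 3 = 30  −1 ⇒ G_1=29
G_1=29  [base 3] 3^3 + 2  →[3↦4]→  4^4 + 2 = 258  −1 ⇒ G_2=257
G_2=257  [base 4] 4^4 + 1  →[4↦5]→  5^5 + 1 = 3126  −1 ⇒ G_3=3125
G_3=3125  [base 5] 5^5  →[5↦6]→  6^6 = 46656  −1 ⇒ G_4=46655
G_4=46655  [base 6] 5·6^5 + 5·6^4 + 5·6^3 + 5·6^2 + 5·6 + 5  →[6↦7]→  5·7^5 + 5·7^4 + 5·7^3 + 5·7^2 + 5·7 + 5 = 98040  −1 ⇒ G_5=98039

6, 29, 257, 3125, 46655, 98039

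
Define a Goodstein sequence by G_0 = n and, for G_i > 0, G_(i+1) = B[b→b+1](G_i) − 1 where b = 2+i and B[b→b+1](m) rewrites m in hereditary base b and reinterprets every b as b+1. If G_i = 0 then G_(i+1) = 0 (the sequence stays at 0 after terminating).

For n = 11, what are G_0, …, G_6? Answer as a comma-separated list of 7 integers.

11, 84, 1027, 15627, 279937, 5764801, 134217727

i=0: 11 = 2^(2 + 1) + 2 + 1 (b=2); 2→3: 3^(3 + 1) + 3 + 1 = 85; 85−1 = 84
i=1: 84 = 3^(3 + 1) + 3 (b=3); 3→4: 4^(4 + 1) + 4 = 1028; 1028−1 = 1027
i=2: 1027 = 4^(4 + 1) + 3 (b=4); 4→5: 5^(5 + 1) + 3 = 15628; 15628−1 = 15627
i=3: 15627 = 5^(5 + 1) + 2 (b=5); 5→6: 6^(6 + 1) + 2 = 279938; 279938−1 = 279937
i=4: 279937 = 6^(6 + 1) + 1 (b=6); 6→7: 7^(7 + 1) + 1 = 5764802; 5764802−1 = 5764801
i=5: 5764801 = 7^(7 + 1) (b=7); 7→8: 8^(8 + 1) = 134217728; 134217728−1 = 134217727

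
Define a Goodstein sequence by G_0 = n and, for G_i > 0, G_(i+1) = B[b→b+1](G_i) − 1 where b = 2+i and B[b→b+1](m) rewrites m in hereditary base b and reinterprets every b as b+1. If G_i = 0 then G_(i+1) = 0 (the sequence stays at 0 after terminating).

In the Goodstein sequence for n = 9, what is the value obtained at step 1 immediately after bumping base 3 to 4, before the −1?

G_0 = 9. HB_2(9) = 2^(2 + 1) + 1. Bump = 82. G_1 = 81.
G_1 = 81. HB_3(81) = 3^(3 + 1). Bump = 1024. G_2 = 1023.

1024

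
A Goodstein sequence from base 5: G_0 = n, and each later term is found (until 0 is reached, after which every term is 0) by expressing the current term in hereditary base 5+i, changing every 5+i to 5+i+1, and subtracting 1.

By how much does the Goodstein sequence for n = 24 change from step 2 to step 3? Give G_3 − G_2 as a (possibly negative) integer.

24 —HB5→ 4·5 + 4 —bump→ 4·6 + 4 = 28 —(−1)→ 27
27 —HB6→ 4·6 + 3 —bump→ 4·7 + 3 = 31 —(−1)→ 30
30 —HB7→ 4·7 + 2 —bump→ 4·8 + 2 = 34 —(−1)→ 33

3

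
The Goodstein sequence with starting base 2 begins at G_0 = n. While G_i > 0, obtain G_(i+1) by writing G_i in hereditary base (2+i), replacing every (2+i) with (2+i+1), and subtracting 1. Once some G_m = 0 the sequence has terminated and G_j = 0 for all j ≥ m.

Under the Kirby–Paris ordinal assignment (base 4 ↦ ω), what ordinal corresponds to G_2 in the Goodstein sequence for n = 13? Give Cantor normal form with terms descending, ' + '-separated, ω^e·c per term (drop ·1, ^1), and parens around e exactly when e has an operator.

ω^(ω + 1) + ω^3·3 + ω^2·3 + ω·3 + 3

G_0 = 13. HB_2(13) = 2^(2 + 1) + 2^2 + 1. Bump = 109. G_1 = 108.
G_1 = 108. HB_3(108) = 3^(3 + 1) + 3^3. Bump = 1280. G_2 = 1279.
G_2 = 1279. HB_4(1279) = 4^(4 + 1) + 3·4^3 + 3·4^2 + 3·4 + 3. Bump = 16093. G_3 = 16092.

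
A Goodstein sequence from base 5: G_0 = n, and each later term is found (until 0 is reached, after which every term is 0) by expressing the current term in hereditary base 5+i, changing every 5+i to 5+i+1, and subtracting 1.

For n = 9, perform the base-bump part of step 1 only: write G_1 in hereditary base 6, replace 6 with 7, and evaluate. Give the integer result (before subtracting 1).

i=0: 9 = 5 + 4 (b=5); 5→6: 6 + 4 = 10; 10−1 = 9
i=1: 9 = 6 + 3 (b=6); 6→7: 7 + 3 = 10; 10−1 = 9

10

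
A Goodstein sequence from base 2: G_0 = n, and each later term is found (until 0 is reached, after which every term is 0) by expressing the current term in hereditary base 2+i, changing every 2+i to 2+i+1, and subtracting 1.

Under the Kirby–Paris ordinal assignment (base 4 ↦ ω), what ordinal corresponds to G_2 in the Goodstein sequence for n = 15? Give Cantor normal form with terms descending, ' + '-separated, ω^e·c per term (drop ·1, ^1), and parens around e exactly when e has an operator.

ω^(ω + 1) + ω^ω + 3

step 0: 15 = 2^(2 + 1) + 2^2 + 2 + 1; sub 3 for 2: 3^(3 + 1) + 3^3 + 3 + 1; = 112; G_1 = 112−1 = 111
step 1: 111 = 3^(3 + 1) + 3^3 + 3; sub 4 for 3: 4^(4 + 1) + 4^4 + 4; = 1284; G_2 = 1284−1 = 1283
step 2: 1283 = 4^(4 + 1) + 4^4 + 3; sub 5 for 4: 5^(5 + 1) + 5^5 + 3; = 18753; G_3 = 18753−1 = 18752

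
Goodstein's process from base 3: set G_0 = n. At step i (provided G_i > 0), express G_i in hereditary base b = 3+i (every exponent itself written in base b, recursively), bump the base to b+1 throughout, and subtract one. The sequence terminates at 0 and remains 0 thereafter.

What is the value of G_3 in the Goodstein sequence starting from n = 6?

G_0 = 6. HB_3(6) = 2·3. Bump = 8. G_1 = 7.
G_1 = 7. HB_4(7) = 4 + 3. Bump = 8. G_2 = 7.
G_2 = 7. HB_5(7) = 5 + 2. Bump = 8. G_3 = 7.
G_3 = 7. HB_6(7) = 6 + 1. Bump = 8. G_4 = 7.

7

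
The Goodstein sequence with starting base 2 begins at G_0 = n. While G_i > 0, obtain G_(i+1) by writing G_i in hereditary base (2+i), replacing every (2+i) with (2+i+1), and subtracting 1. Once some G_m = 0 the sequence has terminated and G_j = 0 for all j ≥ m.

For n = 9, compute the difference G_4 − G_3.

130901

(0) 9|_2 = 2^(2 + 1) + 1 ↦ 3^(3 + 1) + 1|_3 = 82 ⇒ 81
(1) 81|_3 = 3^(3 + 1) ↦ 4^(4 + 1)|_4 = 1024 ⇒ 1023
(2) 1023|_4 = 3·4^4 + 3·4^3 + 3·4^2 + 3·4 + 3 ↦ 3·5^5 + 3·5^3 + 3·5^2 + 3·5 + 3|_5 = 9843 ⇒ 9842
(3) 9842|_5 = 3·5^5 + 3·5^3 + 3·5^2 + 3·5 + 2 ↦ 3·6^6 + 3·6^3 + 3·6^2 + 3·6 + 2|_6 = 140744 ⇒ 140743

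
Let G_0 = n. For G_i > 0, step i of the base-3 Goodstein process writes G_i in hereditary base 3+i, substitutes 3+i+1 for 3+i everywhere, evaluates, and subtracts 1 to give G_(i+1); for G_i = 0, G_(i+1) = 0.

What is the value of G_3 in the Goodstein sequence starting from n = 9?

19

[0] 9 ≡ 3^2 (base 3). Lift 4: 16. −1: 15.
[1] 15 ≡ 3·4 + 3 (base 4). Lift 5: 18. −1: 17.
[2] 17 ≡ 3·5 + 2 (base 5). Lift 6: 20. −1: 19.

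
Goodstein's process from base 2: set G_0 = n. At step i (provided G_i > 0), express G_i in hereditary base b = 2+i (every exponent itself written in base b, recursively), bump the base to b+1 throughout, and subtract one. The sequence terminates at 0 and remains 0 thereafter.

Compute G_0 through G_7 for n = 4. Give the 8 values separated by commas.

4, 26, 41, 60, 83, 109, 139, 173

(0) 4|_2 = 2^2 ↦ 3^3|_3 = 27 ⇒ 26
(1) 26|_3 = 2·3^2 + 2·3 + 2 ↦ 2·4^2 + 2·4 + 2|_4 = 42 ⇒ 41
(2) 41|_4 = 2·4^2 + 2·4 + 1 ↦ 2·5^2 + 2·5 + 1|_5 = 61 ⇒ 60
(3) 60|_5 = 2·5^2 + 2·5 ↦ 2·6^2 + 2·6|_6 = 84 ⇒ 83
(4) 83|_6 = 2·6^2 + 6 + 5 ↦ 2·7^2 + 7 + 5|_7 = 110 ⇒ 109
(5) 109|_7 = 2·7^2 + 7 + 4 ↦ 2·8^2 + 8 + 4|_8 = 140 ⇒ 139
(6) 139|_8 = 2·8^2 + 8 + 3 ↦ 2·9^2 + 9 + 3|_9 = 174 ⇒ 173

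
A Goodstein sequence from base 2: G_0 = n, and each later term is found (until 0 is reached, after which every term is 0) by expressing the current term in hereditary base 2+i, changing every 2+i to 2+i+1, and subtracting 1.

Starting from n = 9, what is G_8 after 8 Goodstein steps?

[0] 9 ≡ 2^(2 + 1) + 1 (base 2). Lift 3: 82. −1: 81.
[1] 81 ≡ 3^(3 + 1) (base 3). Lift 4: 1024. −1: 1023.
[2] 1023 ≡ 3·4^4 + 3·4^3 + 3·4^2 + 3·4 + 3 (base 4). Lift 5: 9843. −1: 9842.
[3] 9842 ≡ 3·5^5 + 3·5^3 + 3·5^2 + 3·5 + 2 (base 5). Lift 6: 140744. −1: 140743.
[4] 140743 ≡ 3·6^6 + 3·6^3 + 3·6^2 + 3·6 + 1 (base 6). Lift 7: 2471827. −1: 2471826.
[5] 2471826 ≡ 3·7^7 + 3·7^3 + 3·7^2 + 3·7 (base 7). Lift 8: 50333400. −1: 50333399.
[6] 50333399 ≡ 3·8^8 + 3·8^3 + 3·8^2 + 2·8 + 7 (base 8). Lift 9: 1162263922. −1: 1162263921.
[7] 1162263921 ≡ 3·9^9 + 3·9^3 + 3·9^2 + 2·9 + 6 (base 9). Lift 10: 30000003326. −1: 30000003325.
[8] 30000003325 ≡ 3·10^10 + 3·10^3 + 3·10^2 + 2·10 + 5 (base 10). Lift 11: 855935016216. −1: 855935016215.

30000003325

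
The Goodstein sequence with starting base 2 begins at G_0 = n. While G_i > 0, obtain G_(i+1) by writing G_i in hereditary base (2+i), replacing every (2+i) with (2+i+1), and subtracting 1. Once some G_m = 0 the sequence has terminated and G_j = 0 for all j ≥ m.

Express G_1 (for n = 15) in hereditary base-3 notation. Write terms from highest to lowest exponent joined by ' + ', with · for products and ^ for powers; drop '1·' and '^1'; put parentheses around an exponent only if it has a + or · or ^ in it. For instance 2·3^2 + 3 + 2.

base 2: 15 = 2^(2 + 1) + 2^2 + 2 + 1; at 3: 3^(3 + 1) + 3^3 + 3 + 1 = 112; next = 111
base 3: 111 = 3^(3 + 1) + 3^3 + 3; at 4: 4^(4 + 1) + 4^4 + 4 = 1284; next = 1283

3^(3 + 1) + 3^3 + 3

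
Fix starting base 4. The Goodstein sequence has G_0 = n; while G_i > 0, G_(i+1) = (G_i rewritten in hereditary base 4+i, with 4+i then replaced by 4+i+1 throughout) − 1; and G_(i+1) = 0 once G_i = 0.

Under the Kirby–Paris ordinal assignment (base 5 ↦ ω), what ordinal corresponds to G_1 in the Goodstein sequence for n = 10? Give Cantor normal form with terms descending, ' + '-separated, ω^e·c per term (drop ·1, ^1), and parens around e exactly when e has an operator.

ω·2 + 1

G_0=10  [base 4] 2·4 + 2  →[4↦5]→  2·5 + 2 = 12  −1 ⇒ G_1=11
G_1=11  [base 5] 2·5 + 1  →[5↦6]→  2·6 + 1 = 13  −1 ⇒ G_2=12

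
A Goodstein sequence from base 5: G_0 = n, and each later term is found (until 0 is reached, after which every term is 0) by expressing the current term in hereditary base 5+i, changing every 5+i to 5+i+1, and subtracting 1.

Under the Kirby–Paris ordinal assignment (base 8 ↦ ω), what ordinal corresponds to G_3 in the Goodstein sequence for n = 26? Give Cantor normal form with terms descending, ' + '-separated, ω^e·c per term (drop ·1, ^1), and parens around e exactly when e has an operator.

step 0: 26 = 5^2 + 1; sub 6 for 5: 6^2 + 1; = 37; G_1 = 37−1 = 36
step 1: 36 = 6^2; sub 7 for 6: 7^2; = 49; G_2 = 49−1 = 48
step 2: 48 = 6·7 + 6; sub 8 for 7: 6·8 + 6; = 54; G_3 = 54−1 = 53

ω·6 + 5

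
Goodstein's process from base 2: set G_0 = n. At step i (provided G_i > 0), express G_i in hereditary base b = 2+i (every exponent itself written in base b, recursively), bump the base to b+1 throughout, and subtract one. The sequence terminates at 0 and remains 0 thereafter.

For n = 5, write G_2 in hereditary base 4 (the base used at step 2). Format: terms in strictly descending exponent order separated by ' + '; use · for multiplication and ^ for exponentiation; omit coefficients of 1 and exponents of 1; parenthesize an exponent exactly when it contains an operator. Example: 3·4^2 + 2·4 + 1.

3·4^3 + 3·4^2 + 3·4 + 3

5 —HB2→ 2^2 + 1 —bump→ 3^3 + 1 = 28 —(−1)→ 27
27 —HB3→ 3^3 —bump→ 4^4 = 256 —(−1)→ 255
255 —HB4→ 3·4^3 + 3·4^2 + 3·4 + 3 —bump→ 3·5^3 + 3·5^2 + 3·5 + 3 = 468 —(−1)→ 467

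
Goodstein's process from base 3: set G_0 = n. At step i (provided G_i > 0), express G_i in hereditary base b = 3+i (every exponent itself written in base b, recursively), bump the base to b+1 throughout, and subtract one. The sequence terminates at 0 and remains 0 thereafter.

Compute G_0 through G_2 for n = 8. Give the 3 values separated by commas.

8, 9, 10

base 3: 8 = 2·3 + 2; at 4: 2·4 + 2 = 10; next = 9
base 4: 9 = 2·4 + 1; at 5: 2·5 + 1 = 11; next = 10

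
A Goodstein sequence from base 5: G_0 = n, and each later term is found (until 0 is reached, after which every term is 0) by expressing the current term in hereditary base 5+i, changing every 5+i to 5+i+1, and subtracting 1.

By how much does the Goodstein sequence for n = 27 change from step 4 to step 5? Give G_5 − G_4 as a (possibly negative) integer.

6

27 —HB5→ 5^2 + 2 —bump→ 6^2 + 2 = 38 —(−1)→ 37
37 —HB6→ 6^2 + 1 —bump→ 7^2 + 1 = 50 —(−1)→ 49
49 —HB7→ 7^2 —bump→ 8^2 = 64 —(−1)→ 63
63 —HB8→ 7·8 + 7 —bump→ 7·9 + 7 = 70 —(−1)→ 69
69 —HB9→ 7·9 + 6 —bump→ 7·10 + 6 = 76 —(−1)→ 75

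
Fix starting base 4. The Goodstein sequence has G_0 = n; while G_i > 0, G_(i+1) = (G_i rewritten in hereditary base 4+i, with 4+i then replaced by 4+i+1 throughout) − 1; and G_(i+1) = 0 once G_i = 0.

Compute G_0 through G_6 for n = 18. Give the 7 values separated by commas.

18, 26, 36, 48, 53, 58, 63

base 4: 18 = 4^2 + 2; at 5: 5^2 + 2 = 27; next = 26
base 5: 26 = 5^2 + 1; at 6: 6^2 + 1 = 37; next = 36
base 6: 36 = 6^2; at 7: 7^2 = 49; next = 48
base 7: 48 = 6·7 + 6; at 8: 6·8 + 6 = 54; next = 53
base 8: 53 = 6·8 + 5; at 9: 6·9 + 5 = 59; next = 58
base 9: 58 = 6·9 + 4; at 10: 6·10 + 4 = 64; next = 63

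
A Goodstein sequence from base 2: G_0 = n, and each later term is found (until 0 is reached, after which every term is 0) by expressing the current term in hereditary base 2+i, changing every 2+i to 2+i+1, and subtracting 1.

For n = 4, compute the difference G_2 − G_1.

(0) 4|_2 = 2^2 ↦ 3^3|_3 = 27 ⇒ 26
(1) 26|_3 = 2·3^2 + 2·3 + 2 ↦ 2·4^2 + 2·4 + 2|_4 = 42 ⇒ 41

15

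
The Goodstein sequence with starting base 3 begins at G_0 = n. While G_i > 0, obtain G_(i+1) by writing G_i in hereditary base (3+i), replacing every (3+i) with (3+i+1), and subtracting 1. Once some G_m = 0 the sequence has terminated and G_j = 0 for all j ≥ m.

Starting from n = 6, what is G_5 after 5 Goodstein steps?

base 3: 6 = 2·3; at 4: 2·4 = 8; next = 7
base 4: 7 = 4 + 3; at 5: 5 + 3 = 8; next = 7
base 5: 7 = 5 + 2; at 6: 6 + 2 = 8; next = 7
base 6: 7 = 6 + 1; at 7: 7 + 1 = 8; next = 7
base 7: 7 = 7; at 8: 8 = 8; next = 7
base 8: 7 = 7; at 9: 7 = 7; next = 6

7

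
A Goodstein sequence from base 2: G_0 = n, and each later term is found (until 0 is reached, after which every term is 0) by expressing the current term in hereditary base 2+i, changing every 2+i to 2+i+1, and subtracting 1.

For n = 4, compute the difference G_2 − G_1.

15

(0) 4|_2 = 2^2 ↦ 3^3|_3 = 27 ⇒ 26
(1) 26|_3 = 2·3^2 + 2·3 + 2 ↦ 2·4^2 + 2·4 + 2|_4 = 42 ⇒ 41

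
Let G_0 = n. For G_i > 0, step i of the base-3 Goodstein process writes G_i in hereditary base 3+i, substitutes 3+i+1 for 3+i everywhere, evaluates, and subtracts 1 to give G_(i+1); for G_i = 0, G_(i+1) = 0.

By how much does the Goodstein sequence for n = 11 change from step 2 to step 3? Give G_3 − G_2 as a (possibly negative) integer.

G_0=11  [base 3] 3^2 + 2  →[3↦4]→  4^2 + 2 = 18  −1 ⇒ G_1=17
G_1=17  [base 4] 4^2 + 1  →[4↦5]→  5^2 + 1 = 26  −1 ⇒ G_2=25
G_2=25  [base 5] 5^2  →[5↦6]→  6^2 = 36  −1 ⇒ G_3=35

10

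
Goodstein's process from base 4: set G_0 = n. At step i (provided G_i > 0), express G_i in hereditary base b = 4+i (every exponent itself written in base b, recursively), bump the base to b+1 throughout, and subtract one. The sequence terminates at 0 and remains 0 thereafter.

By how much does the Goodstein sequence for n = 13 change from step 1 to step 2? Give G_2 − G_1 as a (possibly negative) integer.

2

i=0: 13 = 3·4 + 1 (b=4); 4→5: 3·5 + 1 = 16; 16−1 = 15
i=1: 15 = 3·5 (b=5); 5→6: 3·6 = 18; 18−1 = 17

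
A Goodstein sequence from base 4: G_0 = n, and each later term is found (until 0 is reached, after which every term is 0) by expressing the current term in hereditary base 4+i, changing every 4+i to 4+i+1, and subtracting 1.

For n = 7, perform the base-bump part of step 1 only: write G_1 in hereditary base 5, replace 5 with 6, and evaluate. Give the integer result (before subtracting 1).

7 —HB4→ 4 + 3 —bump→ 5 + 3 = 8 —(−1)→ 7
7 —HB5→ 5 + 2 —bump→ 6 + 2 = 8 —(−1)→ 7

8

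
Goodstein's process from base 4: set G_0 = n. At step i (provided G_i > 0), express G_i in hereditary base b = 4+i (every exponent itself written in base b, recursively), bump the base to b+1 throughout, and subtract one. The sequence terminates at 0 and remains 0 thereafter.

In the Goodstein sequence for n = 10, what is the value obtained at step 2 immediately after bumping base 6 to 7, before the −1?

10 —HB4→ 2·4 + 2 —bump→ 2·5 + 2 = 12 —(−1)→ 11
11 —HB5→ 2·5 + 1 —bump→ 2·6 + 1 = 13 —(−1)→ 12

14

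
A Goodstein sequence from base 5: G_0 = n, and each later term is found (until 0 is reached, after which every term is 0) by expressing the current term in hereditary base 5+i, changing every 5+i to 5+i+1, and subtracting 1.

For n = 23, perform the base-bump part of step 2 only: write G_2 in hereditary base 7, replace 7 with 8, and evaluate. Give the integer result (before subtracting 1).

33

base 5: 23 = 4·5 + 3; at 6: 4·6 + 3 = 27; next = 26
base 6: 26 = 4·6 + 2; at 7: 4·7 + 2 = 30; next = 29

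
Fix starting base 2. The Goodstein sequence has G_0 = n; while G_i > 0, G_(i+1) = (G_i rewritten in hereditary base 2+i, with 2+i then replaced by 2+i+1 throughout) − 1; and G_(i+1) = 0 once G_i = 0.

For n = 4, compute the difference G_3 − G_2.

19

step 0: 4 = 2^2; sub 3 for 2: 3^3; = 27; G_1 = 27−1 = 26
step 1: 26 = 2·3^2 + 2·3 + 2; sub 4 for 3: 2·4^2 + 2·4 + 2; = 42; G_2 = 42−1 = 41
step 2: 41 = 2·4^2 + 2·4 + 1; sub 5 for 4: 2·5^2 + 2·5 + 1; = 61; G_3 = 61−1 = 60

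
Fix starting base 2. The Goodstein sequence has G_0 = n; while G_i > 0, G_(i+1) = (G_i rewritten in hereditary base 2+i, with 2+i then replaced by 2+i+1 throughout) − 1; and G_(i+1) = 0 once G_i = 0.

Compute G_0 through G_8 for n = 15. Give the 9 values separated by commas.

15, 111, 1283, 18752, 326593, 6588344, 150994943, 3524450280, 100077777775

step 0: 15 = 2^(2 + 1) + 2^2 + 2 + 1; sub 3 for 2: 3^(3 + 1) + 3^3 + 3 + 1; = 112; G_1 = 112−1 = 111
step 1: 111 = 3^(3 + 1) + 3^3 + 3; sub 4 for 3: 4^(4 + 1) + 4^4 + 4; = 1284; G_2 = 1284−1 = 1283
step 2: 1283 = 4^(4 + 1) + 4^4 + 3; sub 5 for 4: 5^(5 + 1) + 5^5 + 3; = 18753; G_3 = 18753−1 = 18752
step 3: 18752 = 5^(5 + 1) + 5^5 + 2; sub 6 for 5: 6^(6 + 1) + 6^6 + 2; = 326594; G_4 = 326594−1 = 326593
step 4: 326593 = 6^(6 + 1) + 6^6 + 1; sub 7 for 6: 7^(7 + 1) + 7^7 + 1; = 6588345; G_5 = 6588345−1 = 6588344
step 5: 6588344 = 7^(7 + 1) + 7^7; sub 8 for 7: 8^(8 + 1) + 8^8; = 150994944; G_6 = 150994944−1 = 150994943
step 6: 150994943 = 8^(8 + 1) + 7·8^7 + 7·8^6 + 7·8^5 + 7·8^4 + 7·8^3 + 7·8^2 + 7·8 + 7; sub 9 for 8: 9^(9 + 1) + 7·9^7 + 7·9^6 + 7·9^5 + 7·9^4 + 7·9^3 + 7·9^2 + 7·9 + 7; = 3524450281; G_7 = 3524450281−1 = 3524450280
step 7: 3524450280 = 9^(9 + 1) + 7·9^7 + 7·9^6 + 7·9^5 + 7·9^4 + 7·9^3 + 7·9^2 + 7·9 + 6; sub 10 for 9: 10^(10 + 1) + 7·10^7 + 7·10^6 + 7·10^5 + 7·10^4 + 7·10^3 + 7·10^2 + 7·10 + 6; = 100077777776; G_8 = 100077777776−1 = 100077777775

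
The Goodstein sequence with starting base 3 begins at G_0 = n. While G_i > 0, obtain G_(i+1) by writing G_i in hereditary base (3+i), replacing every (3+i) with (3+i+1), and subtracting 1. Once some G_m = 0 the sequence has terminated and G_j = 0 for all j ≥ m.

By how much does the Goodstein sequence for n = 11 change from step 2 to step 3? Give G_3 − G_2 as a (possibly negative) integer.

G_0=11  [base 3] 3^2 + 2  →[3↦4]→  4^2 + 2 = 18  −1 ⇒ G_1=17
G_1=17  [base 4] 4^2 + 1  →[4↦5]→  5^2 + 1 = 26  −1 ⇒ G_2=25
G_2=25  [base 5] 5^2  →[5↦6]→  6^2 = 36  −1 ⇒ G_3=35

10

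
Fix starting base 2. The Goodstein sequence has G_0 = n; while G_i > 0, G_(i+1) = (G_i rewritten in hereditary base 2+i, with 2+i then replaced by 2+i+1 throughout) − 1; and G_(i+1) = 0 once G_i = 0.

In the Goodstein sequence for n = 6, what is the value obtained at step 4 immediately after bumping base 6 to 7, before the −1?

98040

base 2: 6 = 2^2 + 2; at 3: 3^3 + 3 = 30; next = 29
base 3: 29 = 3^3 + 2; at 4: 4^4 + 2 = 258; next = 257
base 4: 257 = 4^4 + 1; at 5: 5^5 + 1 = 3126; next = 3125
base 5: 3125 = 5^5; at 6: 6^6 = 46656; next = 46655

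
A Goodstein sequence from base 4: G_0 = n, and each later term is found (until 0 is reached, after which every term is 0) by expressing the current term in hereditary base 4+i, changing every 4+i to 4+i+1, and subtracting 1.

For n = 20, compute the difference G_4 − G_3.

G_0=20  [base 4] 4^2 + 4  →[4↦5]→  5^2 + 5 = 30  −1 ⇒ G_1=29
G_1=29  [base 5] 5^2 + 4  →[5↦6]→  6^2 + 4 = 40  −1 ⇒ G_2=39
G_2=39  [base 6] 6^2 + 3  →[6↦7]→  7^2 + 3 = 52  −1 ⇒ G_3=51
G_3=51  [base 7] 7^2 + 2  →[7↦8]→  8^2 + 2 = 66  −1 ⇒ G_4=65

14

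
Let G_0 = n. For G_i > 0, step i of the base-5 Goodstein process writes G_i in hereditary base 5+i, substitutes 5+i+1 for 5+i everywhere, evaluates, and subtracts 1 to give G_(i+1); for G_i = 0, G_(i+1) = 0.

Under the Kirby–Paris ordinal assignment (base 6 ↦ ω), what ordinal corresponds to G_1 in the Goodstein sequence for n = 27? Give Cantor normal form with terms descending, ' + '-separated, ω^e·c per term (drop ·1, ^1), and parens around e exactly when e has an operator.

base 5: 27 = 5^2 + 2; at 6: 6^2 + 2 = 38; next = 37
base 6: 37 = 6^2 + 1; at 7: 7^2 + 1 = 50; next = 49

ω^2 + 1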